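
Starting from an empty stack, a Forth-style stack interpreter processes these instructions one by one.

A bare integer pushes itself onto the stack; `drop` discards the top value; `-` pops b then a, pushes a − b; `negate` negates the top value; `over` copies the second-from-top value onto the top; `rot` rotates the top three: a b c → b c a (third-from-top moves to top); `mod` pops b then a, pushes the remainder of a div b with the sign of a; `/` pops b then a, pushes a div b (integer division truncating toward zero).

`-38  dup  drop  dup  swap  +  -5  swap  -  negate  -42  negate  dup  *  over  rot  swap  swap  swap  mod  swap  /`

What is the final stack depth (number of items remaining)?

-38     -38
dup     -38 -38
drop    -38
dup     -38 -38
swap    -38 -38
+       -76
-5      -76 -5
swap    -5 -76
-       71
negate  -71
-42     -71 -42
negate  -71 42
dup     -71 42 42
*       -71 1764
over    -71 1764 -71
rot     1764 -71 -71
swap    1764 -71 -71
swap    1764 -71 -71
swap    1764 -71 -71
mod     1764 0
swap    0 1764
/       0

1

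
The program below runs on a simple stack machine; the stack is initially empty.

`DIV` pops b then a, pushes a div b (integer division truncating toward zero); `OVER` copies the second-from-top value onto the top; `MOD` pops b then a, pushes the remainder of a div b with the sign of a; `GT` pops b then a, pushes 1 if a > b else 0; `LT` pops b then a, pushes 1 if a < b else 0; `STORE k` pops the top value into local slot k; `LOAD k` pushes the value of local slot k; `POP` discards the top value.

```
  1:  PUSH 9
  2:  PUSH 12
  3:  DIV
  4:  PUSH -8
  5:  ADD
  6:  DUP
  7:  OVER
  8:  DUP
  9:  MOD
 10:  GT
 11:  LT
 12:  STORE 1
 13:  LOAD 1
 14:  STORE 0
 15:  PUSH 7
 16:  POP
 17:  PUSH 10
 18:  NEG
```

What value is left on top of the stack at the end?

-10

PUSH 9   9
PUSH 12  9 12
DIV      0
PUSH -8  0 -8
ADD      -8
DUP      -8 -8
OVER     -8 -8 -8
DUP      -8 -8 -8 -8
MOD      -8 -8 0
GT       -8 0
LT       1
STORE 1  (empty)
LOAD 1   1
STORE 0  (empty)
PUSH 7   7
POP      (empty)
PUSH 10  10
NEG      -10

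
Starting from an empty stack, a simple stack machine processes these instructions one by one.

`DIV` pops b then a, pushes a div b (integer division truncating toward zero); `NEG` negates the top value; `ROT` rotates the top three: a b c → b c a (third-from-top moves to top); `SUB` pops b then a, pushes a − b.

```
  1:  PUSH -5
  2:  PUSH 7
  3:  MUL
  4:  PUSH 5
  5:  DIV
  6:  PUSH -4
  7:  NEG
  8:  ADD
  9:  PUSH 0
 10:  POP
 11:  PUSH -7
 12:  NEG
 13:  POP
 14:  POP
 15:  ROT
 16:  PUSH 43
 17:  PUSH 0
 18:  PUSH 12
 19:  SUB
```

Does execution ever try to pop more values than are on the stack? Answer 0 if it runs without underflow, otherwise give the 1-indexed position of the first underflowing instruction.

PUSH -5 -> -5
PUSH 7  -> -5 7
MUL     -> -35
PUSH 5  -> -35 5
DIV     -> -7
PUSH -4 -> -7 -4
NEG     -> -7 4
ADD     -> -3
PUSH 0  -> -3 0
POP     -> -3
PUSH -7 -> -3 -7
NEG     -> -3 7
POP     -> -3
POP     -> (empty)
ROT  — needs 3 operands, stack has 0 → underflow

15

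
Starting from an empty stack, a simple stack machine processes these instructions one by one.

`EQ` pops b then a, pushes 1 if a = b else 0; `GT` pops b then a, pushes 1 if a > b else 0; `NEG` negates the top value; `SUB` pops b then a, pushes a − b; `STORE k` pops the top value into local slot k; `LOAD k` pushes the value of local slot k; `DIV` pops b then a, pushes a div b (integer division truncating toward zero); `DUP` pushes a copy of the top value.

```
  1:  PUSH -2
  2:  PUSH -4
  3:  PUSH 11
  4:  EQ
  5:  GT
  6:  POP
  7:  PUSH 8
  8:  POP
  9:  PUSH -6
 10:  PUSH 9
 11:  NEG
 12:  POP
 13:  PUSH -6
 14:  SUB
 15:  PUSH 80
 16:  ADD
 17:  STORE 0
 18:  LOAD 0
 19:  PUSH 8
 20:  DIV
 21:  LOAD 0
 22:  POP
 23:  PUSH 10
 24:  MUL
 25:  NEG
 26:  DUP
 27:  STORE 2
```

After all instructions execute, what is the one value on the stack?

PUSH -2 -> -2
PUSH -4 -> -2 -4
PUSH 11 -> -2 -4 11
EQ      -> -2 0
GT      -> 0
POP     -> (empty)
PUSH 8  -> 8
POP     -> (empty)
PUSH -6 -> -6
PUSH 9  -> -6 9
NEG     -> -6 -9
POP     -> -6
PUSH -6 -> -6 -6
SUB     -> 0
PUSH 80 -> 0 80
ADD     -> 80
STORE 0 -> (empty)
LOAD 0  -> 80
PUSH 8  -> 80 8
DIV     -> 10
LOAD 0  -> 10 80
POP     -> 10
PUSH 10 -> 10 10
MUL     -> 100
NEG     -> -100
DUP     -> -100 -100
STORE 2 -> -100

-100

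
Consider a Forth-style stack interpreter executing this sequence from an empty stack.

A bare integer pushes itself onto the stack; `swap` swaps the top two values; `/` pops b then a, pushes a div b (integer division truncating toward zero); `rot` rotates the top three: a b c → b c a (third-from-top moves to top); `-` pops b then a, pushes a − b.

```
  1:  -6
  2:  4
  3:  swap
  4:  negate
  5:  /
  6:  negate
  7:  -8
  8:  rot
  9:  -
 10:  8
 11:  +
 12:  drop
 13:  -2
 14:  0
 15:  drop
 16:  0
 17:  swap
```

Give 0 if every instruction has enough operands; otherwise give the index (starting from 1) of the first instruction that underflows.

-6     -> -6
4      -> -6 4
swap   -> 4 -6
negate -> 4 6
/      -> 0
negate -> 0
-8     -> 0 -8
rot  — needs 3 operands, stack has 2 → underflow

8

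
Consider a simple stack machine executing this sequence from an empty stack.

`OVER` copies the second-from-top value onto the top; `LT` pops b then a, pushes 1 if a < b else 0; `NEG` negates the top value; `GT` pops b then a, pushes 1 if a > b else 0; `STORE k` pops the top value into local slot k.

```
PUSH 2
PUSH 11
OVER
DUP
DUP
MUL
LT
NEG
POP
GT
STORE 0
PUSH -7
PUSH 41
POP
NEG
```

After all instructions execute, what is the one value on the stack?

PUSH 2  : 2
PUSH 11 : 2 11
OVER    : 2 11 2
DUP     : 2 11 2 2
DUP     : 2 11 2 2 2
MUL     : 2 11 2 4
LT      : 2 11 1
NEG     : 2 11 -1
POP     : 2 11
GT      : 0
STORE 0 : (empty)
PUSH -7 : -7
PUSH 41 : -7 41
POP     : -7
NEG     : 7

7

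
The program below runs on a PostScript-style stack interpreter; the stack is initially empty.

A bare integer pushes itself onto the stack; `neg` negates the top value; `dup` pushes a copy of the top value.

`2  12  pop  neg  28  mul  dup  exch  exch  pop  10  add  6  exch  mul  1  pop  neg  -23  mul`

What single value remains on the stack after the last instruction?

2    → 2
12   → 2 12
pop  → 2
neg  → -2
28   → -2 28
mul  → -56
dup  → -56 -56
exch → -56 -56
exch → -56 -56
pop  → -56
10   → -56 10
add  → -46
6    → -46 6
exch → 6 -46
mul  → -276
1    → -276 1
pop  → -276
neg  → 276
-23  → 276 -23
mul  → -6348

-6348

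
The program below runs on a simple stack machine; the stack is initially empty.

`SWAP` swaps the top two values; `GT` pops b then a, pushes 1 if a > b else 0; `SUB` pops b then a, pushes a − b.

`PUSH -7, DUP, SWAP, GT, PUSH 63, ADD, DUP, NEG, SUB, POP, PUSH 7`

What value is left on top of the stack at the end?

PUSH -7 → [-7]
DUP     → [-7, -7]
SWAP    → [-7, -7]
GT      → [0]
PUSH 63 → [0, 63]
ADD     → [63]
DUP     → [63, 63]
NEG     → [63, -63]
SUB     → [126]
POP     → []
PUSH 7  → [7]

7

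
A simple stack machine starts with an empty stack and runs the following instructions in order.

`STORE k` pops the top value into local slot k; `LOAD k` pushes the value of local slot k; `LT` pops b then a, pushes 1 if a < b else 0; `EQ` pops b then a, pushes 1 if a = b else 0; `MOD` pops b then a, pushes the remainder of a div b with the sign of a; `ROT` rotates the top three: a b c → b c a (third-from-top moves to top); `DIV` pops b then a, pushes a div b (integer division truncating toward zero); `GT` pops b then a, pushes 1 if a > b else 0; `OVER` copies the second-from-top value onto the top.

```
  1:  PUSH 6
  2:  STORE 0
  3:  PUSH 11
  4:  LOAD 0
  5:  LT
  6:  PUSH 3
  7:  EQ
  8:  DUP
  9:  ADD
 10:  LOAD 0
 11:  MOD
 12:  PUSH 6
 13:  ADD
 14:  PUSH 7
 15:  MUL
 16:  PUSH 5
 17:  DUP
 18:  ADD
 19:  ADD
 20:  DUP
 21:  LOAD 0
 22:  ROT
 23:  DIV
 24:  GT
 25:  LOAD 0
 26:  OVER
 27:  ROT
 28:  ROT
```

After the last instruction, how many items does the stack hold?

3

PUSH 6  -> [6]
STORE 0 -> []
PUSH 11 -> [11]
LOAD 0  -> [11, 6]
LT      -> [0]
PUSH 3  -> [0, 3]
EQ      -> [0]
DUP     -> [0, 0]
ADD     -> [0]
LOAD 0  -> [0, 6]
MOD     -> [0]
PUSH 6  -> [0, 6]
ADD     -> [6]
PUSH 7  -> [6, 7]
MUL     -> [42]
PUSH 5  -> [42, 5]
DUP     -> [42, 5, 5]
ADD     -> [42, 10]
ADD     -> [52]
DUP     -> [52, 52]
LOAD 0  -> [52, 52, 6]
ROT     -> [52, 6, 52]
DIV     -> [52, 0]
GT      -> [1]
LOAD 0  -> [1, 6]
OVER    -> [1, 6, 1]
ROT     -> [6, 1, 1]
ROT     -> [1, 1, 6]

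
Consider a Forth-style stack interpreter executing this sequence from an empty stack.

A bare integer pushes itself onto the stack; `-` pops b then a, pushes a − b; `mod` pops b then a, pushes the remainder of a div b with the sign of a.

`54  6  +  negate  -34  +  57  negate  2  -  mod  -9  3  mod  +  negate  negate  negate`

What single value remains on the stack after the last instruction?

54     : 54
6      : 54 6
+      : 60
negate : -60
-34    : -60 -34
+      : -94
57     : -94 57
negate : -94 -57
2      : -94 -57 2
-      : -94 -59
mod    : -35
-9     : -35 -9
3      : -35 -9 3
mod    : -35 0
+      : -35
negate : 35
negate : -35
negate : 35

35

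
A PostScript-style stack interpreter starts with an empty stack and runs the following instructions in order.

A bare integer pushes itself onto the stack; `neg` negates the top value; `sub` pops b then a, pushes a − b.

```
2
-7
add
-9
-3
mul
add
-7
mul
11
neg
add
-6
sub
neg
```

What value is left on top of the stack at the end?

159

2   → [2]
-7  → [2, -7]
add → [-5]
-9  → [-5, -9]
-3  → [-5, -9, -3]
mul → [-5, 27]
add → [22]
-7  → [22, -7]
mul → [-154]
11  → [-154, 11]
neg → [-154, -11]
add → [-165]
-6  → [-165, -6]
sub → [-159]
neg → [159]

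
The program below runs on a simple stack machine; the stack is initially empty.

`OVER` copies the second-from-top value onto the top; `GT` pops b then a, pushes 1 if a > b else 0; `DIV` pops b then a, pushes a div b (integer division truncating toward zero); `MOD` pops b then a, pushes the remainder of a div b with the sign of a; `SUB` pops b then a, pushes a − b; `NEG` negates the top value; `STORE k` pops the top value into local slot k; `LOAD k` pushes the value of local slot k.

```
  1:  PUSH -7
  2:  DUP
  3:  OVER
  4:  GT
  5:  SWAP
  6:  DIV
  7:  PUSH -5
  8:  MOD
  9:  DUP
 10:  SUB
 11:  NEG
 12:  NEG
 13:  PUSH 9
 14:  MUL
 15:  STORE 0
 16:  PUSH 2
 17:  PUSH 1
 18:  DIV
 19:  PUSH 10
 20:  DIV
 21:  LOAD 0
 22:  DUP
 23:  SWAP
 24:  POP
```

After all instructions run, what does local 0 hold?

PUSH -7 -> -7
DUP     -> -7 -7
OVER    -> -7 -7 -7
GT      -> -7 0
SWAP    -> 0 -7
DIV     -> 0
PUSH -5 -> 0 -5
MOD     -> 0
DUP     -> 0 0
SUB     -> 0
NEG     -> 0
NEG     -> 0
PUSH 9  -> 0 9
MUL     -> 0
STORE 0 -> (empty)
PUSH 2  -> 2
PUSH 1  -> 2 1
DIV     -> 2
PUSH 10 -> 2 10
DIV     -> 0
LOAD 0  -> 0 0
DUP     -> 0 0 0
SWAP    -> 0 0 0
POP     -> 0 0

0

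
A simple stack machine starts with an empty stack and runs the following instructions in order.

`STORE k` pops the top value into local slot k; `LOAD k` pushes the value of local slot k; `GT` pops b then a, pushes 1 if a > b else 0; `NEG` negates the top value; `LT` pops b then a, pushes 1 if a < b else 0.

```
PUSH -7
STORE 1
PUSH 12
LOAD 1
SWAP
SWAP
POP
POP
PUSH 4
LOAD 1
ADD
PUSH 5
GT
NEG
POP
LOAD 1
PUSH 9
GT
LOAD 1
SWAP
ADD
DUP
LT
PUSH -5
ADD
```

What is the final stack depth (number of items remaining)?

1

PUSH -7 -> [-7]
STORE 1 -> []
PUSH 12 -> [12]
LOAD 1  -> [12, -7]
SWAP    -> [-7, 12]
SWAP    -> [12, -7]
POP     -> [12]
POP     -> []
PUSH 4  -> [4]
LOAD 1  -> [4, -7]
ADD     -> [-3]
PUSH 5  -> [-3, 5]
GT      -> [0]
NEG     -> [0]
POP     -> []
LOAD 1  -> [-7]
PUSH 9  -> [-7, 9]
GT      -> [0]
LOAD 1  -> [0, -7]
SWAP    -> [-7, 0]
ADD     -> [-7]
DUP     -> [-7, -7]
LT      -> [0]
PUSH -5 -> [0, -5]
ADD     -> [-5]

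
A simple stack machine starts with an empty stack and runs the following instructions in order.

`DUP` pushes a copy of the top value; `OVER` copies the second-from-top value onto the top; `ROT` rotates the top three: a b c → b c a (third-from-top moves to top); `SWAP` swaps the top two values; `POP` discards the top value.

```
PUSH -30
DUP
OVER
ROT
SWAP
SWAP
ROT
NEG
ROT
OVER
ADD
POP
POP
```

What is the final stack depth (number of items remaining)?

PUSH -30 -> -30
DUP      -> -30 -30
OVER     -> -30 -30 -30
ROT      -> -30 -30 -30
SWAP     -> -30 -30 -30
SWAP     -> -30 -30 -30
ROT      -> -30 -30 -30
NEG      -> -30 -30 30
ROT      -> -30 30 -30
OVER     -> -30 30 -30 30
ADD      -> -30 30 0
POP      -> -30 30
POP      -> -30

1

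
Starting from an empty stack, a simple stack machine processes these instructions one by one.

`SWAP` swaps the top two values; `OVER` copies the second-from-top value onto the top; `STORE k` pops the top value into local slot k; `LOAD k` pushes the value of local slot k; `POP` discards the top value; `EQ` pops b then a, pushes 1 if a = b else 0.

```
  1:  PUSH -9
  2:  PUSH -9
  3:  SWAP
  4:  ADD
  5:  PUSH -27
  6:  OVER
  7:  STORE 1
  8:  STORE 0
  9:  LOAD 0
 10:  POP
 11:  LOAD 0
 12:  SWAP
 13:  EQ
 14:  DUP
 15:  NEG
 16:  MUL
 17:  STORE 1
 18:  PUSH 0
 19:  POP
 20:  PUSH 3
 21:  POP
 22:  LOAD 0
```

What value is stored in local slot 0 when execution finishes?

-27

PUSH -9  -> [-9]
PUSH -9  -> [-9, -9]
SWAP     -> [-9, -9]
ADD      -> [-18]
PUSH -27 -> [-18, -27]
OVER     -> [-18, -27, -18]
STORE 1  -> [-18, -27]
STORE 0  -> [-18]
LOAD 0   -> [-18, -27]
POP      -> [-18]
LOAD 0   -> [-18, -27]
SWAP     -> [-27, -18]
EQ       -> [0]
DUP      -> [0, 0]
NEG      -> [0, 0]
MUL      -> [0]
STORE 1  -> []
PUSH 0   -> [0]
POP      -> []
PUSH 3   -> [3]
POP      -> []
LOAD 0   -> [-27]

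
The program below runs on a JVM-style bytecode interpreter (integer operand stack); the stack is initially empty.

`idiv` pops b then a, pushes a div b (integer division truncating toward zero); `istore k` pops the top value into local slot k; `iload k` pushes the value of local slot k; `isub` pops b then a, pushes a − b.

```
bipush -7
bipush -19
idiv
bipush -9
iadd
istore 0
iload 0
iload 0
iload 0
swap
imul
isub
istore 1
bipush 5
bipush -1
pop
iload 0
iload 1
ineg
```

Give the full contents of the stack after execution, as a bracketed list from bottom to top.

[5, -9, 90]

bipush -7  → -7
bipush -19 → -7 -19
idiv       → 0
bipush -9  → 0 -9
iadd       → -9
istore 0   → (empty)
iload 0    → -9
iload 0    → -9 -9
iload 0    → -9 -9 -9
swap       → -9 -9 -9
imul       → -9 81
isub       → -90
istore 1   → (empty)
bipush 5   → 5
bipush -1  → 5 -1
pop        → 5
iload 0    → 5 -9
iload 1    → 5 -9 -90
ineg       → 5 -9 90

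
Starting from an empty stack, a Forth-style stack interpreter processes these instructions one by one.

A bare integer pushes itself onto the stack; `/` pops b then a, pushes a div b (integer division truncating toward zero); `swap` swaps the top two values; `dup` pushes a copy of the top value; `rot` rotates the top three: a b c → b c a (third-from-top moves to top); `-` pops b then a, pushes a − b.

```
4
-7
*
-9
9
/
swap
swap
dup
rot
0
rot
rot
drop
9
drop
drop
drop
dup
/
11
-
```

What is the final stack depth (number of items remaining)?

1

4    : [4]
-7   : [4, -7]
*    : [-28]
-9   : [-28, -9]
9    : [-28, -9, 9]
/    : [-28, -1]
swap : [-1, -28]
swap : [-28, -1]
dup  : [-28, -1, -1]
rot  : [-1, -1, -28]
0    : [-1, -1, -28, 0]
rot  : [-1, -28, 0, -1]
rot  : [-1, 0, -1, -28]
drop : [-1, 0, -1]
9    : [-1, 0, -1, 9]
drop : [-1, 0, -1]
drop : [-1, 0]
drop : [-1]
dup  : [-1, -1]
/    : [1]
11   : [1, 11]
-    : [-10]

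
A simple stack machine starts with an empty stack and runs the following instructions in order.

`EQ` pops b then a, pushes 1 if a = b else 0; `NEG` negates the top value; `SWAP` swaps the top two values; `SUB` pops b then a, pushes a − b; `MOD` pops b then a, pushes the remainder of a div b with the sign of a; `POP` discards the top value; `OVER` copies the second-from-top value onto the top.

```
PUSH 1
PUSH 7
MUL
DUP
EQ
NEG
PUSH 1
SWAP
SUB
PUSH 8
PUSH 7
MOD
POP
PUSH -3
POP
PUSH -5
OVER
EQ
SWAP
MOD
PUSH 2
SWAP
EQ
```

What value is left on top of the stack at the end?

0

PUSH 1  → 1
PUSH 7  → 1 7
MUL     → 7
DUP     → 7 7
EQ      → 1
NEG     → -1
PUSH 1  → -1 1
SWAP    → 1 -1
SUB     → 2
PUSH 8  → 2 8
PUSH 7  → 2 8 7
MOD     → 2 1
POP     → 2
PUSH -3 → 2 -3
POP     → 2
PUSH -5 → 2 -5
OVER    → 2 -5 2
EQ      → 2 0
SWAP    → 0 2
MOD     → 0
PUSH 2  → 0 2
SWAP    → 2 0
EQ      → 0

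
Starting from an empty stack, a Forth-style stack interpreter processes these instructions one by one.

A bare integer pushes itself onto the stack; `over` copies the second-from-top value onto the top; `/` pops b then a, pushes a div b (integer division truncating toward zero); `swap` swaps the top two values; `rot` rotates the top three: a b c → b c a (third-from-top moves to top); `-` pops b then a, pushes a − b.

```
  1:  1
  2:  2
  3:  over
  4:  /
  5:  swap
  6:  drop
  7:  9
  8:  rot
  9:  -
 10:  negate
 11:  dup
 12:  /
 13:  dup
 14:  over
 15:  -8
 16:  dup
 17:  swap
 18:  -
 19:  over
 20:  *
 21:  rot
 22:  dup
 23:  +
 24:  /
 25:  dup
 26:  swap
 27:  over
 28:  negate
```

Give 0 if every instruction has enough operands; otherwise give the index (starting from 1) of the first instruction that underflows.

8

1    : 1
2    : 1 2
over : 1 2 1
/    : 1 2
swap : 2 1
drop : 2
9    : 2 9
rot  — needs 3 operands, stack has 2 → underflow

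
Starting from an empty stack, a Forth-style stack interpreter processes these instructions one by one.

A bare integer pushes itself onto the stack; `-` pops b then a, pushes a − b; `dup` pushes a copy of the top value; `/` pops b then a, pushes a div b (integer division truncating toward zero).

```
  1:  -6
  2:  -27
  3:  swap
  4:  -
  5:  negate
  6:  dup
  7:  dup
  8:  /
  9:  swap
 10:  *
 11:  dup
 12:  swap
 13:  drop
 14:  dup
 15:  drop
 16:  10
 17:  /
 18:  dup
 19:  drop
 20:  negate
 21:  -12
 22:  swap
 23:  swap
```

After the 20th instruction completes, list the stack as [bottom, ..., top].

[-2]

-6      -6
-27     -6 -27
swap    -27 -6
-       -21
negate  21
dup     21 21
dup     21 21 21
/       21 1
swap    1 21
*       21
dup     21 21
swap    21 21
drop    21
dup     21 21
drop    21
10      21 10
/       2
dup     2 2
drop    2
negate  -2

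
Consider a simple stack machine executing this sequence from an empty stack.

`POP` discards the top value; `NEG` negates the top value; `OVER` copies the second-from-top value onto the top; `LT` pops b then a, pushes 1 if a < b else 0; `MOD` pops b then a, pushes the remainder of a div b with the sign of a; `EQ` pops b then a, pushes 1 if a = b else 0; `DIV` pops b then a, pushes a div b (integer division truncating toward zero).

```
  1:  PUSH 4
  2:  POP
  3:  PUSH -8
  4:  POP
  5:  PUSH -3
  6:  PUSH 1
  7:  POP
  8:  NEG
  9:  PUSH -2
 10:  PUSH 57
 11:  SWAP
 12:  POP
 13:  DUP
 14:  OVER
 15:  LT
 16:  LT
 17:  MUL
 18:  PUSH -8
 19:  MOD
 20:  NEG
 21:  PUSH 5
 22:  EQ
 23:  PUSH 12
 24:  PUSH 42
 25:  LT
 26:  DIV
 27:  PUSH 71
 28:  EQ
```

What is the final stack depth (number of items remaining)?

PUSH 4   4
POP      (empty)
PUSH -8  -8
POP      (empty)
PUSH -3  -3
PUSH 1   -3 1
POP      -3
NEG      3
PUSH -2  3 -2
PUSH 57  3 -2 57
SWAP     3 57 -2
POP      3 57
DUP      3 57 57
OVER     3 57 57 57
LT       3 57 0
LT       3 0
MUL      0
PUSH -8  0 -8
MOD      0
NEG      0
PUSH 5   0 5
EQ       0
PUSH 12  0 12
PUSH 42  0 12 42
LT       0 1
DIV      0
PUSH 71  0 71
EQ       0

1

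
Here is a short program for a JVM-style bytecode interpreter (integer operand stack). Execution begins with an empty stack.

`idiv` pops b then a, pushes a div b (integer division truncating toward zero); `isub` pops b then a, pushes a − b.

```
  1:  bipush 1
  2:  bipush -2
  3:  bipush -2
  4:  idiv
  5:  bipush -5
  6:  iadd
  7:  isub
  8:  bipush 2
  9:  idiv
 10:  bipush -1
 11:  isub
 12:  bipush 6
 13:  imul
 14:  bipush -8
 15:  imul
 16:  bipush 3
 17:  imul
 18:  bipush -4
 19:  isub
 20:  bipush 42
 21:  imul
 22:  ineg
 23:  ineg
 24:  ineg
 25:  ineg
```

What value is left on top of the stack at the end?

bipush 1  → 1
bipush -2 → 1 -2
bipush -2 → 1 -2 -2
idiv      → 1 1
bipush -5 → 1 1 -5
iadd      → 1 -4
isub      → 5
bipush 2  → 5 2
idiv      → 2
bipush -1 → 2 -1
isub      → 3
bipush 6  → 3 6
imul      → 18
bipush -8 → 18 -8
imul      → -144
bipush 3  → -144 3
imul      → -432
bipush -4 → -432 -4
isub      → -428
bipush 42 → -428 42
imul      → -17976
ineg      → 17976
ineg      → -17976
ineg      → 17976
ineg      → -17976

-17976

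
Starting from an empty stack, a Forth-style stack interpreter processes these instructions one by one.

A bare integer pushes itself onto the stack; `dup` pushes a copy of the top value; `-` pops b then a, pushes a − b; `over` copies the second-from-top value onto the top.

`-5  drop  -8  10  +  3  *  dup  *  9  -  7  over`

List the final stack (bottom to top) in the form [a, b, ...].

[27, 7, 27]

-5   : [-5]
drop : []
-8   : [-8]
10   : [-8, 10]
+    : [2]
3    : [2, 3]
*    : [6]
dup  : [6, 6]
*    : [36]
9    : [36, 9]
-    : [27]
7    : [27, 7]
over : [27, 7, 27]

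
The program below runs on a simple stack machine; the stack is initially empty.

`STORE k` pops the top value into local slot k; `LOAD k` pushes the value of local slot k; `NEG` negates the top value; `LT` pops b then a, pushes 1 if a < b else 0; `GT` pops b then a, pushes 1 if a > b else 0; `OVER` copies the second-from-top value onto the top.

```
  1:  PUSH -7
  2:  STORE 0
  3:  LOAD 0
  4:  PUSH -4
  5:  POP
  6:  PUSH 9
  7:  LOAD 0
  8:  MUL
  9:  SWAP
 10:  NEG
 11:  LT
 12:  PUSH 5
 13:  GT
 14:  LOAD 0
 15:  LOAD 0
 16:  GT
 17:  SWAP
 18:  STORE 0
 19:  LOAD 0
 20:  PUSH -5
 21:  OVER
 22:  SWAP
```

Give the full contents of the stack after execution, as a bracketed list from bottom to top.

PUSH -7 -> [-7]
STORE 0 -> []
LOAD 0  -> [-7]
PUSH -4 -> [-7, -4]
POP     -> [-7]
PUSH 9  -> [-7, 9]
LOAD 0  -> [-7, 9, -7]
MUL     -> [-7, -63]
SWAP    -> [-63, -7]
NEG     -> [-63, 7]
LT      -> [1]
PUSH 5  -> [1, 5]
GT      -> [0]
LOAD 0  -> [0, -7]
LOAD 0  -> [0, -7, -7]
GT      -> [0, 0]
SWAP    -> [0, 0]
STORE 0 -> [0]
LOAD 0  -> [0, 0]
PUSH -5 -> [0, 0, -5]
OVER    -> [0, 0, -5, 0]
SWAP    -> [0, 0, 0, -5]

[0, 0, 0, -5]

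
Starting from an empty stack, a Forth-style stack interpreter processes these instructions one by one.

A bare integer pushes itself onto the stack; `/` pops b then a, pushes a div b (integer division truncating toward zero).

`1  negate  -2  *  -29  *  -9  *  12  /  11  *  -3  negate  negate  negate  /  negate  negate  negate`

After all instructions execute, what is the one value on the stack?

1       [1]
negate  [-1]
-2      [-1, -2]
*       [2]
-29     [2, -29]
*       [-58]
-9      [-58, -9]
*       [522]
12      [522, 12]
/       [43]
11      [43, 11]
*       [473]
-3      [473, -3]
negate  [473, 3]
negate  [473, -3]
negate  [473, 3]
/       [157]
negate  [-157]
negate  [157]
negate  [-157]

-157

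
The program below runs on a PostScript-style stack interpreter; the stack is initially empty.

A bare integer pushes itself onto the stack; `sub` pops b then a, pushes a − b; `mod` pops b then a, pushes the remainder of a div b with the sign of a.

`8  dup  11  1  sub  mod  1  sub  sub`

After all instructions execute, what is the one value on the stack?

1

8   → [8]
dup → [8, 8]
11  → [8, 8, 11]
1   → [8, 8, 11, 1]
sub → [8, 8, 10]
mod → [8, 8]
1   → [8, 8, 1]
sub → [8, 7]
sub → [1]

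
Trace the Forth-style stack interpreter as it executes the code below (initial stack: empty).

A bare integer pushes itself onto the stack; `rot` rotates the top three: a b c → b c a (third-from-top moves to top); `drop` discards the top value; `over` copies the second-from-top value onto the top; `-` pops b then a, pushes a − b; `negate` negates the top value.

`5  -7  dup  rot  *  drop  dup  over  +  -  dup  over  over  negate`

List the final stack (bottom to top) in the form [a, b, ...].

5      : [5]
-7     : [5, -7]
dup    : [5, -7, -7]
rot    : [-7, -7, 5]
*      : [-7, -35]
drop   : [-7]
dup    : [-7, -7]
over   : [-7, -7, -7]
+      : [-7, -14]
-      : [7]
dup    : [7, 7]
over   : [7, 7, 7]
over   : [7, 7, 7, 7]
negate : [7, 7, 7, -7]

[7, 7, 7, -7]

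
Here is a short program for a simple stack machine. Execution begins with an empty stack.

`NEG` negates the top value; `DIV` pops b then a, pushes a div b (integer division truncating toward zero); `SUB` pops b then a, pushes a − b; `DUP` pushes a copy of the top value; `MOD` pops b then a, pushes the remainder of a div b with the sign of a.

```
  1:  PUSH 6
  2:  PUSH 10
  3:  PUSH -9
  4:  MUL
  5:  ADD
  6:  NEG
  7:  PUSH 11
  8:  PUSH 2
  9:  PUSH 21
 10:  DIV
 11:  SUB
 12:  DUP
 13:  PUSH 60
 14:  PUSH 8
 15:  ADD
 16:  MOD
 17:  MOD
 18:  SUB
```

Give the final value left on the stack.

84

PUSH 6  → 6
PUSH 10 → 6 10
PUSH -9 → 6 10 -9
MUL     → 6 -90
ADD     → -84
NEG     → 84
PUSH 11 → 84 11
PUSH 2  → 84 11 2
PUSH 21 → 84 11 2 21
DIV     → 84 11 0
SUB     → 84 11
DUP     → 84 11 11
PUSH 60 → 84 11 11 60
PUSH 8  → 84 11 11 60 8
ADD     → 84 11 11 68
MOD     → 84 11 11
MOD     → 84 0
SUB     → 84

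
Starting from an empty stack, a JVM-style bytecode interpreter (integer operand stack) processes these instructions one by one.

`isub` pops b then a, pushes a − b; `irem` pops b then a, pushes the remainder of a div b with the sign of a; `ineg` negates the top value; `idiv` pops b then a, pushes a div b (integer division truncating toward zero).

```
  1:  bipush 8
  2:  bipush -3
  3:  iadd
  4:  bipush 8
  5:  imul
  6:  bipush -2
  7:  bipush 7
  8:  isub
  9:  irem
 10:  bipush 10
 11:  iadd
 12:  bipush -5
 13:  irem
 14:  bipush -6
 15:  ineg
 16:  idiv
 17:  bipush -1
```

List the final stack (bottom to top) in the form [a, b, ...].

[0, -1]

bipush 8  : 8
bipush -3 : 8 -3
iadd      : 5
bipush 8  : 5 8
imul      : 40
bipush -2 : 40 -2
bipush 7  : 40 -2 7
isub      : 40 -9
irem      : 4
bipush 10 : 4 10
iadd      : 14
bipush -5 : 14 -5
irem      : 4
bipush -6 : 4 -6
ineg      : 4 6
idiv      : 0
bipush -1 : 0 -1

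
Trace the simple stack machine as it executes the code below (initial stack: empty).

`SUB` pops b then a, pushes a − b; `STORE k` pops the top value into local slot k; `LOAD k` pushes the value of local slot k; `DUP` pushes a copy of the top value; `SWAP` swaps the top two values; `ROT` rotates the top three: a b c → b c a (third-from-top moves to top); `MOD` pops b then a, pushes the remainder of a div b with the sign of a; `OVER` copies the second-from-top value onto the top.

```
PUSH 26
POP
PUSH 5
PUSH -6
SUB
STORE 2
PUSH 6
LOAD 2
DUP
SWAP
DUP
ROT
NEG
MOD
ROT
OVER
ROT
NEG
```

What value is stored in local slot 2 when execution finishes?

11

PUSH 26 -> 26
POP     -> (empty)
PUSH 5  -> 5
PUSH -6 -> 5 -6
SUB     -> 11
STORE 2 -> (empty)
PUSH 6  -> 6
LOAD 2  -> 6 11
DUP     -> 6 11 11
SWAP    -> 6 11 11
DUP     -> 6 11 11 11
ROT     -> 6 11 11 11
NEG     -> 6 11 11 -11
MOD     -> 6 11 0
ROT     -> 11 0 6
OVER    -> 11 0 6 0
ROT     -> 11 6 0 0
NEG     -> 11 6 0 0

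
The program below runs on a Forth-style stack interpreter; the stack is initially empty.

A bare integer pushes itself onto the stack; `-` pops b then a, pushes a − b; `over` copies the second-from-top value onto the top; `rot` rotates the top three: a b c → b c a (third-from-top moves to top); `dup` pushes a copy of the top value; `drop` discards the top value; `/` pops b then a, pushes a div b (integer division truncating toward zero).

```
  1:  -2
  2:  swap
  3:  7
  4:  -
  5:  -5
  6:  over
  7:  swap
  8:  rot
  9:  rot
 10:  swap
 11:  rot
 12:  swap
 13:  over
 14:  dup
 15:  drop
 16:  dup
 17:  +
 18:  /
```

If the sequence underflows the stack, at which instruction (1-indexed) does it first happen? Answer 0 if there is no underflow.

2

-2 → -2
swap  — needs 2 operands, stack has 1 → underflow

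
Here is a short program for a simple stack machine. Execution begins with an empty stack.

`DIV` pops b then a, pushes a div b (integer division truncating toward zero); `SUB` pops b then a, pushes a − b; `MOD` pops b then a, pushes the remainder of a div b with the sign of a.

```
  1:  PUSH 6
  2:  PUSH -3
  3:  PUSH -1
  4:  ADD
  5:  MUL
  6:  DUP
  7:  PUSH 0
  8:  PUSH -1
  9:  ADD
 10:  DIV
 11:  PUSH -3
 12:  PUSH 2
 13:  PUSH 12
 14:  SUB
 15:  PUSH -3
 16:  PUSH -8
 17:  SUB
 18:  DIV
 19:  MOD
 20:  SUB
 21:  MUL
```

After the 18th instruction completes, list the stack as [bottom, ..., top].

PUSH 6  -> [6]
PUSH -3 -> [6, -3]
PUSH -1 -> [6, -3, -1]
ADD     -> [6, -4]
MUL     -> [-24]
DUP     -> [-24, -24]
PUSH 0  -> [-24, -24, 0]
PUSH -1 -> [-24, -24, 0, -1]
ADD     -> [-24, -24, -1]
DIV     -> [-24, 24]
PUSH -3 -> [-24, 24, -3]
PUSH 2  -> [-24, 24, -3, 2]
PUSH 12 -> [-24, 24, -3, 2, 12]
SUB     -> [-24, 24, -3, -10]
PUSH -3 -> [-24, 24, -3, -10, -3]
PUSH -8 -> [-24, 24, -3, -10, -3, -8]
SUB     -> [-24, 24, -3, -10, 5]
DIV     -> [-24, 24, -3, -2]

[-24, 24, -3, -2]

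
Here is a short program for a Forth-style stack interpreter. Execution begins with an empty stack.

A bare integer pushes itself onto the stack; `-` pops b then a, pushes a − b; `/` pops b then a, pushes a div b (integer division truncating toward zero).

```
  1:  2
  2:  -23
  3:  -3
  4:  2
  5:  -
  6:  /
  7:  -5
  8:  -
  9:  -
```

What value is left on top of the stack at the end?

-7

2    [2]
-23  [2, -23]
-3   [2, -23, -3]
2    [2, -23, -3, 2]
-    [2, -23, -5]
/    [2, 4]
-5   [2, 4, -5]
-    [2, 9]
-    [-7]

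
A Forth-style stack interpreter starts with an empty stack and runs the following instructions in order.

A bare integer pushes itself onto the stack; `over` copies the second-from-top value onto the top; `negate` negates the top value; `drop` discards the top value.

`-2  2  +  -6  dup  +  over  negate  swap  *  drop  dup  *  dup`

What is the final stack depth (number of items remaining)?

-2     -> [-2]
2      -> [-2, 2]
+      -> [0]
-6     -> [0, -6]
dup    -> [0, -6, -6]
+      -> [0, -12]
over   -> [0, -12, 0]
negate -> [0, -12, 0]
swap   -> [0, 0, -12]
*      -> [0, 0]
drop   -> [0]
dup    -> [0, 0]
*      -> [0]
dup    -> [0, 0]

2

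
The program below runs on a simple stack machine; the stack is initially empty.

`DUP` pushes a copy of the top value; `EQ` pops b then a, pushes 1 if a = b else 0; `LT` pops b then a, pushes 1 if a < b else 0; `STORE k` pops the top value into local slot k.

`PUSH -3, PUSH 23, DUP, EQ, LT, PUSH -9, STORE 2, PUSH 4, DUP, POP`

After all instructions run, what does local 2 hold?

-9

PUSH -3  [-3]
PUSH 23  [-3, 23]
DUP      [-3, 23, 23]
EQ       [-3, 1]
LT       [1]
PUSH -9  [1, -9]
STORE 2  [1]
PUSH 4   [1, 4]
DUP      [1, 4, 4]
POP      [1, 4]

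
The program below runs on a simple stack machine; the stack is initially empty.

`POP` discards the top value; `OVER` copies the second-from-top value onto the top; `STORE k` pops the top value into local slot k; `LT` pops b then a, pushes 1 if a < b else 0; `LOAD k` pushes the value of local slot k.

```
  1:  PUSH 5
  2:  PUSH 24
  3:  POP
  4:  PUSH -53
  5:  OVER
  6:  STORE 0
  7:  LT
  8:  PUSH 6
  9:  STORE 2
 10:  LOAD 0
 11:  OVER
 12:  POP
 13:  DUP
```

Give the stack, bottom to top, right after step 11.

[0, 5, 0]

PUSH 5   : [5]
PUSH 24  : [5, 24]
POP      : [5]
PUSH -53 : [5, -53]
OVER     : [5, -53, 5]
STORE 0  : [5, -53]
LT       : [0]
PUSH 6   : [0, 6]
STORE 2  : [0]
LOAD 0   : [0, 5]
OVER     : [0, 5, 0]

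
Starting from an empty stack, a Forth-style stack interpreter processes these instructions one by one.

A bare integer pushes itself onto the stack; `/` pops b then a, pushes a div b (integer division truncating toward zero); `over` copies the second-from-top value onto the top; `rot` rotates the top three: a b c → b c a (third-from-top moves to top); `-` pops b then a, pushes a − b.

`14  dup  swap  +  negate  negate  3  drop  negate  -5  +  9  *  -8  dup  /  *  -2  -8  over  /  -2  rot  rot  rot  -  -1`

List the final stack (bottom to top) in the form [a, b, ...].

14     : 14
dup    : 14 14
swap   : 14 14
+      : 28
negate : -28
negate : 28
3      : 28 3
drop   : 28
negate : -28
-5     : -28 -5
+      : -33
9      : -33 9
*      : -297
-8     : -297 -8
dup    : -297 -8 -8
/      : -297 1
*      : -297
-2     : -297 -2
-8     : -297 -2 -8
over   : -297 -2 -8 -2
/      : -297 -2 4
-2     : -297 -2 4 -2
rot    : -297 4 -2 -2
rot    : -297 -2 -2 4
rot    : -297 -2 4 -2
-      : -297 -2 6
-1     : -297 -2 6 -1

[-297, -2, 6, -1]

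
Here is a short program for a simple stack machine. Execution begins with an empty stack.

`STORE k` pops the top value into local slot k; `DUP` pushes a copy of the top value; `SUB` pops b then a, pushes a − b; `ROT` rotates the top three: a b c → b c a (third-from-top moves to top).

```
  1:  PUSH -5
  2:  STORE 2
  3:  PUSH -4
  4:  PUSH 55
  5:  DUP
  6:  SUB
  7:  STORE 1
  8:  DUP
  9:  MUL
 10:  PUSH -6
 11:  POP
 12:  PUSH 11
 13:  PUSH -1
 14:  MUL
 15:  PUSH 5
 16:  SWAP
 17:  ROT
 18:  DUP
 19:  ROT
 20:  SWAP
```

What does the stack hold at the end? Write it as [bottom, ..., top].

[5, 16, -11, 16]

PUSH -5  [-5]
STORE 2  []
PUSH -4  [-4]
PUSH 55  [-4, 55]
DUP      [-4, 55, 55]
SUB      [-4, 0]
STORE 1  [-4]
DUP      [-4, -4]
MUL      [16]
PUSH -6  [16, -6]
POP      [16]
PUSH 11  [16, 11]
PUSH -1  [16, 11, -1]
MUL      [16, -11]
PUSH 5   [16, -11, 5]
SWAP     [16, 5, -11]
ROT      [5, -11, 16]
DUP      [5, -11, 16, 16]
ROT      [5, 16, 16, -11]
SWAP     [5, 16, -11, 16]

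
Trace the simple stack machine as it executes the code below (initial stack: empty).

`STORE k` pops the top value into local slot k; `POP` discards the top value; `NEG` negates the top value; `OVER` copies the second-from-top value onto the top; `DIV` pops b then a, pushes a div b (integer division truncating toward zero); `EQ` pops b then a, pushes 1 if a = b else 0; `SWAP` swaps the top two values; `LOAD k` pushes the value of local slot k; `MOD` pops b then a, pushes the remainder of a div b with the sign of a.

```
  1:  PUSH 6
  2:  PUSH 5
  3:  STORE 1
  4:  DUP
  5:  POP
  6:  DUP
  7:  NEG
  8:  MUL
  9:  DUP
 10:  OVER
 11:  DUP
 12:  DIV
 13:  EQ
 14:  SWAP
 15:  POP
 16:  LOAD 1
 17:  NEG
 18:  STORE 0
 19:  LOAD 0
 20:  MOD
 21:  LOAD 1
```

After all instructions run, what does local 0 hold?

-5

PUSH 6  : [6]
PUSH 5  : [6, 5]
STORE 1 : [6]
DUP     : [6, 6]
POP     : [6]
DUP     : [6, 6]
NEG     : [6, -6]
MUL     : [-36]
DUP     : [-36, -36]
OVER    : [-36, -36, -36]
DUP     : [-36, -36, -36, -36]
DIV     : [-36, -36, 1]
EQ      : [-36, 0]
SWAP    : [0, -36]
POP     : [0]
LOAD 1  : [0, 5]
NEG     : [0, -5]
STORE 0 : [0]
LOAD 0  : [0, -5]
MOD     : [0]
LOAD 1  : [0, 5]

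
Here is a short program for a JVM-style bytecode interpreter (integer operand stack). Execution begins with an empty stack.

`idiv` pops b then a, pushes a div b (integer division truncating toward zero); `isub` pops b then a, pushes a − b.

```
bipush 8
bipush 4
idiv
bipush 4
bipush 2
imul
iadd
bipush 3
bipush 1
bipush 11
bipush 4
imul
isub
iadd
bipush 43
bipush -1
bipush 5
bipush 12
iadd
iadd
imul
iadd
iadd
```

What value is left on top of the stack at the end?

bipush 8  → [8]
bipush 4  → [8, 4]
idiv      → [2]
bipush 4  → [2, 4]
bipush 2  → [2, 4, 2]
imul      → [2, 8]
iadd      → [10]
bipush 3  → [10, 3]
bipush 1  → [10, 3, 1]
bipush 11 → [10, 3, 1, 11]
bipush 4  → [10, 3, 1, 11, 4]
imul      → [10, 3, 1, 44]
isub      → [10, 3, -43]
iadd      → [10, -40]
bipush 43 → [10, -40, 43]
bipush -1 → [10, -40, 43, -1]
bipush 5  → [10, -40, 43, -1, 5]
bipush 12 → [10, -40, 43, -1, 5, 12]
iadd      → [10, -40, 43, -1, 17]
iadd      → [10, -40, 43, 16]
imul      → [10, -40, 688]
iadd      → [10, 648]
iadd      → [658]

658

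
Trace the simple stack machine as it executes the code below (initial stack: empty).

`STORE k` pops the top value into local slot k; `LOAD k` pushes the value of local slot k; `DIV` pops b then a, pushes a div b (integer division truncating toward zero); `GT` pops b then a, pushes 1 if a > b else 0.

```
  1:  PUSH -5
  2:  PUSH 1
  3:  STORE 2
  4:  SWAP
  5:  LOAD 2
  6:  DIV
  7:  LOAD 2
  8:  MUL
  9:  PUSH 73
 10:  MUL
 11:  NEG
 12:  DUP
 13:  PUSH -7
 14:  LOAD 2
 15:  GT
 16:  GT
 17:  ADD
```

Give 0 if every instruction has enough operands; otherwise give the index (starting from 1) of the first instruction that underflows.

PUSH -5 : [-5]
PUSH 1  : [-5, 1]
STORE 2 : [-5]
SWAP  — needs 2 operands, stack has 1 → underflow

4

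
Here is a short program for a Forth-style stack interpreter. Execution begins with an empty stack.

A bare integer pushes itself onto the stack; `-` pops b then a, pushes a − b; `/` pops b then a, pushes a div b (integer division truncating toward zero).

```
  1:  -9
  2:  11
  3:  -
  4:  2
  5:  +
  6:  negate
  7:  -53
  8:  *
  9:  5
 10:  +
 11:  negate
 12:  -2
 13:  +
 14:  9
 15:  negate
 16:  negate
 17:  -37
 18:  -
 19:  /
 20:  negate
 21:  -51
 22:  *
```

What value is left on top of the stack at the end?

-9     → [-9]
11     → [-9, 11]
-      → [-20]
2      → [-20, 2]
+      → [-18]
negate → [18]
-53    → [18, -53]
*      → [-954]
5      → [-954, 5]
+      → [-949]
negate → [949]
-2     → [949, -2]
+      → [947]
9      → [947, 9]
negate → [947, -9]
negate → [947, 9]
-37    → [947, 9, -37]
-      → [947, 46]
/      → [20]
negate → [-20]
-51    → [-20, -51]
*      → [1020]

1020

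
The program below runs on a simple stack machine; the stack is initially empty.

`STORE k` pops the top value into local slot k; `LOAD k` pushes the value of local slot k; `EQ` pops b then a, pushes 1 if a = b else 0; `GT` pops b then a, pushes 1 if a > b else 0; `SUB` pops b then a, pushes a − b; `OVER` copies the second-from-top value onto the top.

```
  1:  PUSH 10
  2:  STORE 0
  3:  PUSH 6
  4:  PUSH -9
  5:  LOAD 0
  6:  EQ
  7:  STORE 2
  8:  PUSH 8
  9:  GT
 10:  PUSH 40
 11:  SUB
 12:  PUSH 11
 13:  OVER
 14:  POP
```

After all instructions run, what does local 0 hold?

PUSH 10  10
STORE 0  (empty)
PUSH 6   6
PUSH -9  6 -9
LOAD 0   6 -9 10
EQ       6 0
STORE 2  6
PUSH 8   6 8
GT       0
PUSH 40  0 40
SUB      -40
PUSH 11  -40 11
OVER     -40 11 -40
POP      -40 11

10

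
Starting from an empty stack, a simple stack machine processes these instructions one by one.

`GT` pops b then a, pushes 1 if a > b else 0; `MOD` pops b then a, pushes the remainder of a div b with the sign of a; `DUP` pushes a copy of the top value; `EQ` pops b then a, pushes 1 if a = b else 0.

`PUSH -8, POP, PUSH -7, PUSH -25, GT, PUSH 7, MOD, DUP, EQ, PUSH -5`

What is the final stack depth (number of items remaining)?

2

PUSH -8  : -8
POP      : (empty)
PUSH -7  : -7
PUSH -25 : -7 -25
GT       : 1
PUSH 7   : 1 7
MOD      : 1
DUP      : 1 1
EQ       : 1
PUSH -5  : 1 -5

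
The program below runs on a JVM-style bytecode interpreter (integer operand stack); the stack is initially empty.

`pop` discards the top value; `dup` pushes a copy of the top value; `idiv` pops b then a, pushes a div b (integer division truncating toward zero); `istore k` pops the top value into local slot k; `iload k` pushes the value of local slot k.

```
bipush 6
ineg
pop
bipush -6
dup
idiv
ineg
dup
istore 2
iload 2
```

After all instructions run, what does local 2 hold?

-1

bipush 6  : 6
ineg      : -6
pop       : (empty)
bipush -6 : -6
dup       : -6 -6
idiv      : 1
ineg      : -1
dup       : -1 -1
istore 2  : -1
iload 2   : -1 -1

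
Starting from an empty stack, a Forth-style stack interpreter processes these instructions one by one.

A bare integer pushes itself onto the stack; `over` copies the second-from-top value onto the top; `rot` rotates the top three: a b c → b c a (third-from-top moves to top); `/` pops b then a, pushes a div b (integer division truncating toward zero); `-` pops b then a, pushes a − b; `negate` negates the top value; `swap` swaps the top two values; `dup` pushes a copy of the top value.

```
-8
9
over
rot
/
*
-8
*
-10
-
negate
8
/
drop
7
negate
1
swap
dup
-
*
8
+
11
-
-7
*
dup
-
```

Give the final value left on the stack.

0

-8     → -8
9      → -8 9
over   → -8 9 -8
rot    → 9 -8 -8
/      → 9 1
*      → 9
-8     → 9 -8
*      → -72
-10    → -72 -10
-      → -62
negate → 62
8      → 62 8
/      → 7
drop   → (empty)
7      → 7
negate → -7
1      → -7 1
swap   → 1 -7
dup    → 1 -7 -7
-      → 1 0
*      → 0
8      → 0 8
+      → 8
11     → 8 11
-      → -3
-7     → -3 -7
*      → 21
dup    → 21 21
-      → 0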